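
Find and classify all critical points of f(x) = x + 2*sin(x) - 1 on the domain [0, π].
f'(x) = 2*cos(x) + 1

Solve f'(x) = 0 on [0, π]:
  f'(x) = 0 ⇔ cos(x) = -1/2, i.e. x = ±arccos(-1/2) + 2nπ; keep the solutions lying in [0, π].
  ⇒ x = 2*pi/3 ≈ 2.0944

f''(x) = -2*sin(x)
Second-derivative test at each critical point:
  f''(2.0944) = -1.7321 < 0 → local maximum

Critical points: x = 2*pi/3 ≈ 2.0944 (local maximum)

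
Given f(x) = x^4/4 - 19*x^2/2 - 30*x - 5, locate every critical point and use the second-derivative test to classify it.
f'(x) = x^3 - 19*x - 30

Solve f'(x) = 0:
  Factor: x^3 - 19*x - 30 = (x - 5)*(x + 2)*(x + 3) = 0.
  ⇒ x = -3, -2, 5

f''(x) = 3*x^2 - 19
Second-derivative test at each critical point:
  f''(-3) = 8 > 0 → local minimum
  f''(-2) = -7 < 0 → local maximum
  f''(5) = 56 > 0 → local minimum

Critical points: x = -3 (local minimum); x = -2 (local maximum); x = 5 (local minimum)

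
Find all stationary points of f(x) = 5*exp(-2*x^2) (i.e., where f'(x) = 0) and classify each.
f'(x) = -20*x*exp(-2*x^2)

Solve f'(x) = 0:
  f'(x) = (-20*x)·exp(-2*x^2) and exp(-2*x^2) > 0 for every x, so f'(x) = 0 ⇔ -20*x = 0.
  -20*x = 0.
  ⇒ x = 0

f''(x) = 20*(4*x^2 - 1)*exp(-2*x^2)
Second-derivative test at each critical point:
  f''(0) = -20 < 0 → local maximum

Critical points: x = 0 (local maximum)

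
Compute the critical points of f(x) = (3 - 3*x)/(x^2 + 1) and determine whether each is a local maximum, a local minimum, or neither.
f'(x) = 3*(-x^2 + 2*x*(x - 1) - 1)/(x^2 + 1)^2

Solve f'(x) = 0:
  f'(x) = 3*(x^2 - 2*x - 1)/(x^2 + 1)^2; the denominator is positive wherever f is defined, so f'(x) = 0 ⇔ 3*x^2 - 6*x - 3 = 0.
  Factor: 3*x^2 - 6*x - 3 = 3*(x^2 - 2*x - 1); x^2 - 2*x - 1 = 0 has no rational roots; quadratic formula: x = (2 ± √8)/2.
  ⇒ x = 1 - sqrt(2) ≈ -0.4142, 1 + sqrt(2) ≈ 2.4142

f''(x) = 6*(4*x^2*(1 - x) + (3*x - 1)*(x^2 + 1))/(x^2 + 1)^3
Second-derivative test at each critical point:
  f''(-0.4142) = -6.1820 < 0 → local maximum
  f''(2.4142) = 0.1820 > 0 → local minimum

Critical points: x = 1 - sqrt(2) ≈ -0.4142 (local maximum); x = 1 + sqrt(2) ≈ 2.4142 (local minimum)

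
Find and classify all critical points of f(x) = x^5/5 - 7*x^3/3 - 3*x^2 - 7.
f'(x) = x*(x^3 - 7*x - 6)

Solve f'(x) = 0:
  Factor: x^4 - 7*x^2 - 6*x = x*(x - 3)*(x + 1)*(x + 2) = 0.
  ⇒ x = -2, -1, 0, 3

f''(x) = 4*x^3 - 14*x - 6
Second-derivative test at each critical point:
  f''(-2) = -10 < 0 → local maximum
  f''(-1) = 4 > 0 → local minimum
  f''(0) = -6 < 0 → local maximum
  f''(3) = 60 > 0 → local minimum

Critical points: x = -2 (local maximum); x = -1 (local minimum); x = 0 (local maximum); x = 3 (local minimum)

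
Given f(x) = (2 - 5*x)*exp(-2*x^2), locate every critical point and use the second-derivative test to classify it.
f'(x) = (4*x*(5*x - 2) - 5)*exp(-2*x^2)

Solve f'(x) = 0:
  f'(x) = (20*x^2 - 8*x - 5)·exp(-2*x^2) and exp(-2*x^2) > 0 for every x, so f'(x) = 0 ⇔ 20*x^2 - 8*x - 5 = 0.
  20*x^2 - 8*x - 5 = 0 has no rational roots; quadratic formula: x = (8 ± √464)/40.
  ⇒ x = 1/5 - sqrt(29)/10 ≈ -0.3385, 1/5 + sqrt(29)/10 ≈ 0.7385

f''(x) = 4*(4*x^2*(2 - 5*x) + 15*x - 2)*exp(-2*x^2)
Second-derivative test at each critical point:
  f''(-0.3385) = -17.1287 < 0 → local maximum
  f''(0.7385) = 7.2364 > 0 → local minimum

Critical points: x = 1/5 - sqrt(29)/10 ≈ -0.3385 (local maximum); x = 1/5 + sqrt(29)/10 ≈ 0.7385 (local minimum)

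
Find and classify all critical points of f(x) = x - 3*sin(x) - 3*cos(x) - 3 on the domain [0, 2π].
f'(x) = -3*sqrt(2)*cos(x + pi/4) + 1

Solve f'(x) = 0 on [0, 2π]:
  f'(x) = 0 ⇔ 3*sin(x) - 3*cos(x) = -1. Write the left side as R·cos(x + φ) with R = √((-3)² + (-3)²) = 3*sqrt(2), cos φ = -sqrt(2)/2, sin φ = -sqrt(2)/2; then cos(x + φ) = -sqrt(2)/6. Solve for x and keep the solutions lying in [0, 2π].
  ⇒ x = atan((-1 + sqrt(17))/(1 + sqrt(17))) ≈ 0.5475, atan((-sqrt(17) - 1)/(1 - sqrt(17))) + pi ≈ 4.1649

f''(x) = 3*sqrt(2)*sin(x + pi/4)
Second-derivative test at each critical point:
  f''(0.5475) = 4.1231 > 0 → local minimum
  f''(4.1649) = -4.1231 < 0 → local maximum

Critical points: x = atan((-1 + sqrt(17))/(1 + sqrt(17))) ≈ 0.5475 (local minimum); x = atan((-sqrt(17) - 1)/(1 - sqrt(17))) + pi ≈ 4.1649 (local maximum)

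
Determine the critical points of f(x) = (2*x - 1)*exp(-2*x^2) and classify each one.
f'(x) = 2*(-2*x*(2*x - 1) + 1)*exp(-2*x^2)

Solve f'(x) = 0:
  f'(x) = (-8*x^2 + 4*x + 2)·exp(-2*x^2) and exp(-2*x^2) > 0 for every x, so f'(x) = 0 ⇔ -8*x^2 + 4*x + 2 = 0.
  Factor: -8*x^2 + 4*x + 2 = -2*(4*x^2 - 2*x - 1); 4*x^2 - 2*x - 1 = 0 has no rational roots; quadratic formula: x = (2 ± √20)/8.
  ⇒ x = 1/4 - sqrt(5)/4 ≈ -0.3090, 1/4 + sqrt(5)/4 ≈ 0.8090

f''(x) = 4*(4*x^2*(2*x - 1) - 6*x + 1)*exp(-2*x^2)
Second-derivative test at each critical point:
  f''(-0.3090) = 7.3893 > 0 → local minimum
  f''(0.8090) = -2.4157 < 0 → local maximum

Critical points: x = 1/4 - sqrt(5)/4 ≈ -0.3090 (local minimum); x = 1/4 + sqrt(5)/4 ≈ 0.8090 (local maximum)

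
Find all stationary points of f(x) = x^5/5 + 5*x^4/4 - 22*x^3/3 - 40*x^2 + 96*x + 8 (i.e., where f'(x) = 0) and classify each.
f'(x) = x^4 + 5*x^3 - 22*x^2 - 80*x + 96

Solve f'(x) = 0:
  Factor: x^4 + 5*x^3 - 22*x^2 - 80*x + 96 = (x - 4)*(x - 1)*(x + 4)*(x + 6) = 0.
  ⇒ x = -6, -4, 1, 4

f''(x) = 4*x^3 + 15*x^2 - 44*x - 80
Second-derivative test at each critical point:
  f''(-6) = -140 < 0 → local maximum
  f''(-4) = 80 > 0 → local minimum
  f''(1) = -105 < 0 → local maximum
  f''(4) = 240 > 0 → local minimum

Critical points: x = -6 (local maximum); x = -4 (local minimum); x = 1 (local maximum); x = 4 (local minimum)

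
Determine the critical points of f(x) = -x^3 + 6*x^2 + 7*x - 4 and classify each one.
f'(x) = -3*x^2 + 12*x + 7

Solve f'(x) = 0:
  3*x^2 - 12*x - 7 = 0 has no rational roots; quadratic formula: x = (12 ± √228)/6.
  ⇒ x = 2 - sqrt(57)/3 ≈ -0.5166, 2 + sqrt(57)/3 ≈ 4.5166

f''(x) = 12 - 6*x
Second-derivative test at each critical point:
  f''(-0.5166) = 15.0997 > 0 → local minimum
  f''(4.5166) = -15.0997 < 0 → local maximum

Critical points: x = 2 - sqrt(57)/3 ≈ -0.5166 (local minimum); x = 2 + sqrt(57)/3 ≈ 4.5166 (local maximum)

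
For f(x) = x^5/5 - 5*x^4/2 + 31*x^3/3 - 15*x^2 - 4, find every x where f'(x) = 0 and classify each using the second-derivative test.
f'(x) = x*(x^3 - 10*x^2 + 31*x - 30)

Solve f'(x) = 0:
  Factor: x^4 - 10*x^3 + 31*x^2 - 30*x = x*(x - 5)*(x - 3)*(x - 2) = 0.
  ⇒ x = 0, 2, 3, 5

f''(x) = 4*x^3 - 30*x^2 + 62*x - 30
Second-derivative test at each critical point:
  f''(0) = -30 < 0 → local maximum
  f''(2) = 6 > 0 → local minimum
  f''(3) = -6 < 0 → local maximum
  f''(5) = 30 > 0 → local minimum

Critical points: x = 0 (local maximum); x = 2 (local minimum); x = 3 (local maximum); x = 5 (local minimum)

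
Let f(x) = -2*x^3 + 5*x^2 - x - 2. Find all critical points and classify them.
f'(x) = -6*x^2 + 10*x - 1

Solve f'(x) = 0:
  6*x^2 - 10*x + 1 = 0 has no rational roots; quadratic formula: x = (10 ± √76)/12.
  ⇒ x = 5/6 - sqrt(19)/6 ≈ 0.1069, sqrt(19)/6 + 5/6 ≈ 1.5598

f''(x) = 10 - 12*x
Second-derivative test at each critical point:
  f''(0.1069) = 8.7178 > 0 → local minimum
  f''(1.5598) = -8.7178 < 0 → local maximum

Critical points: x = 5/6 - sqrt(19)/6 ≈ 0.1069 (local minimum); x = sqrt(19)/6 + 5/6 ≈ 1.5598 (local maximum)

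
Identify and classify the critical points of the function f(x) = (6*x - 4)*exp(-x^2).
f'(x) = 2*(-2*x*(3*x - 2) + 3)*exp(-x^2)

Solve f'(x) = 0:
  f'(x) = (-12*x^2 + 8*x + 6)·exp(-x^2) and exp(-x^2) > 0 for every x, so f'(x) = 0 ⇔ -12*x^2 + 8*x + 6 = 0.
  Factor: -12*x^2 + 8*x + 6 = -2*(6*x^2 - 4*x - 3); 6*x^2 - 4*x - 3 = 0 has no rational roots; quadratic formula: x = (4 ± √88)/12.
  ⇒ x = 1/3 - sqrt(22)/6 ≈ -0.4484, 1/3 + sqrt(22)/6 ≈ 1.1151

f''(x) = 4*(2*x^2*(3*x - 2) - 9*x + 2)*exp(-x^2)
Second-derivative test at each critical point:
  f''(-0.4484) = 15.3444 > 0 → local minimum
  f''(1.1151) = -5.4110 < 0 → local maximum

Critical points: x = 1/3 - sqrt(22)/6 ≈ -0.4484 (local minimum); x = 1/3 + sqrt(22)/6 ≈ 1.1151 (local maximum)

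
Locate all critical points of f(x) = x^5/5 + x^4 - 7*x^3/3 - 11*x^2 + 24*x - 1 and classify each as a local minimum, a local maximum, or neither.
f'(x) = x^4 + 4*x^3 - 7*x^2 - 22*x + 24

Solve f'(x) = 0:
  Factor: x^4 + 4*x^3 - 7*x^2 - 22*x + 24 = (x - 2)*(x - 1)*(x + 3)*(x + 4) = 0.
  ⇒ x = -4, -3, 1, 2

f''(x) = 4*x^3 + 12*x^2 - 14*x - 22
Second-derivative test at each critical point:
  f''(-4) = -30 < 0 → local maximum
  f''(-3) = 20 > 0 → local minimum
  f''(1) = -20 < 0 → local maximum
  f''(2) = 30 > 0 → local minimum

Critical points: x = -4 (local maximum); x = -3 (local minimum); x = 1 (local maximum); x = 2 (local minimum)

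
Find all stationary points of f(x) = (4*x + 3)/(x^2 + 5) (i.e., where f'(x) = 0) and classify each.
f'(x) = 2*(-2*x^2 - 3*x + 10)/(x^4 + 10*x^2 + 25)

Solve f'(x) = 0:
  f'(x) = -2*(2*x^2 + 3*x - 10)/(x^2 + 5)^2; the denominator is positive wherever f is defined, so f'(x) = 0 ⇔ -4*x^2 - 6*x + 20 = 0.
  Factor: -4*x^2 - 6*x + 20 = -2*(2*x^2 + 3*x - 10); 2*x^2 + 3*x - 10 = 0 has no rational roots; quadratic formula: x = (-3 ± √89)/4.
  ⇒ x = -sqrt(89)/4 - 3/4 ≈ -3.1085, -3/4 + sqrt(89)/4 ≈ 1.6085

f''(x) = 2*(4*x^2*(4*x + 3) - 3*(4*x + 1)*(x^2 + 5))/(x^2 + 5)^3
Second-derivative test at each critical point:
  f''(-3.1085) = 0.0878 > 0 → local minimum
  f''(1.6085) = -0.3278 < 0 → local maximum

Critical points: x = -sqrt(89)/4 - 3/4 ≈ -3.1085 (local minimum); x = -3/4 + sqrt(89)/4 ≈ 1.6085 (local maximum)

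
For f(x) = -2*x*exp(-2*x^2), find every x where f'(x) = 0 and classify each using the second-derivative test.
f'(x) = 2*(4*x^2 - 1)*exp(-2*x^2)

Solve f'(x) = 0:
  f'(x) = (8*x^2 - 2)·exp(-2*x^2) and exp(-2*x^2) > 0 for every x, so f'(x) = 0 ⇔ 8*x^2 - 2 = 0.
  Factor: 8*x^2 - 2 = 2*(2*x - 1)*(2*x + 1) = 0.
  ⇒ x = -1/2, 1/2

f''(x) = (-32*x^3 + 24*x)*exp(-2*x^2)
Second-derivative test at each critical point:
  f''(-1/2) = -4.8522 < 0 → local maximum
  f''(1/2) = 4.8522 > 0 → local minimum

Critical points: x = -1/2 (local maximum); x = 1/2 (local minimum)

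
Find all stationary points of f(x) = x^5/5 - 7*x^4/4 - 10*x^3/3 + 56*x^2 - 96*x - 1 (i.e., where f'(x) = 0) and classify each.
f'(x) = x^4 - 7*x^3 - 10*x^2 + 112*x - 96

Solve f'(x) = 0:
  Factor: x^4 - 7*x^3 - 10*x^2 + 112*x - 96 = (x - 6)*(x - 4)*(x - 1)*(x + 4) = 0.
  ⇒ x = -4, 1, 4, 6

f''(x) = 4*x^3 - 21*x^2 - 20*x + 112
Second-derivative test at each critical point:
  f''(-4) = -400 < 0 → local maximum
  f''(1) = 75 > 0 → local minimum
  f''(4) = -48 < 0 → local maximum
  f''(6) = 100 > 0 → local minimum

Critical points: x = -4 (local maximum); x = 1 (local minimum); x = 4 (local maximum); x = 6 (local minimum)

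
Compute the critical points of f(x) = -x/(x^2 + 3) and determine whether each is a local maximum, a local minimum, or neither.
f'(x) = (x^2 - 3)/(x^2 + 3)^2

Solve f'(x) = 0:
  f'(x) = (x^2 - 3)/(x^2 + 3)^2; the denominator is positive wherever f is defined, so f'(x) = 0 ⇔ x^2 - 3 = 0.
  x^2 - 3 = 0 has no rational roots; quadratic formula: x = (0 ± √12)/2.
  ⇒ x = -sqrt(3) ≈ -1.7321, sqrt(3) ≈ 1.7321

f''(x) = 2*x*(9 - x^2)/(x^2 + 3)^3
Second-derivative test at each critical point:
  f''(-1.7321) = -0.0962 < 0 → local maximum
  f''(1.7321) = 0.0962 > 0 → local minimum

Critical points: x = -sqrt(3) ≈ -1.7321 (local maximum); x = sqrt(3) ≈ 1.7321 (local minimum)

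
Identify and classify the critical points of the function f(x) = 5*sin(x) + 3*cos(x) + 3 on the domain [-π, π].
f'(x) = -3*sin(x) + 5*cos(x)

Solve f'(x) = 0 on [-π, π]:
  f'(x) = 0 ⇔ 5*cos(x) = 3*sin(x) ⇔ tan(x) = 5/3, i.e. x = arctan(5/3) + nπ; keep the solutions lying in [-π, π].
  ⇒ x = -pi + atan(5/3) ≈ -2.1112, atan(5/3) ≈ 1.0304

f''(x) = -5*sin(x) - 3*cos(x)
Second-derivative test at each critical point:
  f''(-2.1112) = 5.8310 > 0 → local minimum
  f''(1.0304) = -5.8310 < 0 → local maximum

Critical points: x = -pi + atan(5/3) ≈ -2.1112 (local minimum); x = atan(5/3) ≈ 1.0304 (local maximum)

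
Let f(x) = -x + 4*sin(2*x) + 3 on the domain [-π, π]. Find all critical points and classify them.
f'(x) = 8*cos(2*x) - 1

Solve f'(x) = 0 on [-π, π]:
  f'(x) = 0 ⇔ cos(2*x) = 1/8, i.e. 2*x = ±arccos(1/8) + 2nπ; keep the solutions lying in [-π, π].
  ⇒ x = -pi + acos(1/8)/2 ≈ -2.4189, -acos(1/8)/2 ≈ -0.7227, acos(1/8)/2 ≈ 0.7227, pi - acos(1/8)/2 ≈ 2.4189

f''(x) = -16*sin(2*x)
Second-derivative test at each critical point:
  f''(-2.4189) = -15.8745 < 0 → local maximum
  f''(-0.7227) = 15.8745 > 0 → local minimum
  f''(0.7227) = -15.8745 < 0 → local maximum
  f''(2.4189) = 15.8745 > 0 → local minimum

Critical points: x = -pi + acos(1/8)/2 ≈ -2.4189 (local maximum); x = -acos(1/8)/2 ≈ -0.7227 (local minimum); x = acos(1/8)/2 ≈ 0.7227 (local maximum); x = pi - acos(1/8)/2 ≈ 2.4189 (local minimum)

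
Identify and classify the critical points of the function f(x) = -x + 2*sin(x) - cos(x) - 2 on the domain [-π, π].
f'(x) = sin(x) + 2*cos(x) - 1

Solve f'(x) = 0 on [-π, π]:
  f'(x) = 0 ⇔ sin(x) + 2*cos(x) = 1. Write the left side as R·cos(x + φ) with R = √(2² + (-1)²) = sqrt(5), cos φ = 2*sqrt(5)/5, sin φ = -sqrt(5)/5; then cos(x + φ) = sqrt(5)/5. Solve for x and keep the solutions lying in [-π, π].
  ⇒ x = -atan(3/4) ≈ -0.6435, pi/2 ≈ 1.5708

f''(x) = -2*sin(x) + cos(x)
Second-derivative test at each critical point:
  f''(-0.6435) = 2 > 0 → local minimum
  f''(1.5708) = -2 < 0 → local maximum

Critical points: x = -atan(3/4) ≈ -0.6435 (local minimum); x = pi/2 ≈ 1.5708 (local maximum)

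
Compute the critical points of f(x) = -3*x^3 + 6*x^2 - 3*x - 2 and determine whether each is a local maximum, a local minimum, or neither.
f'(x) = -9*x^2 + 12*x - 3

Solve f'(x) = 0:
  Factor: -9*x^2 + 12*x - 3 = -3*(x - 1)*(3*x - 1) = 0.
  ⇒ x = 1/3, 1

f''(x) = 12 - 18*x
Second-derivative test at each critical point:
  f''(1/3) = 6 > 0 → local minimum
  f''(1) = -6 < 0 → local maximum

Critical points: x = 1/3 (local minimum); x = 1 (local maximum)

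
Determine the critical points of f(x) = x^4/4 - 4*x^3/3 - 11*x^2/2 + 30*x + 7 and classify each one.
f'(x) = x^3 - 4*x^2 - 11*x + 30

Solve f'(x) = 0:
  Factor: x^3 - 4*x^2 - 11*x + 30 = (x - 5)*(x - 2)*(x + 3) = 0.
  ⇒ x = -3, 2, 5

f''(x) = 3*x^2 - 8*x - 11
Second-derivative test at each critical point:
  f''(-3) = 40 > 0 → local minimum
  f''(2) = -15 < 0 → local maximum
  f''(5) = 24 > 0 → local minimum

Critical points: x = -3 (local minimum); x = 2 (local maximum); x = 5 (local minimum)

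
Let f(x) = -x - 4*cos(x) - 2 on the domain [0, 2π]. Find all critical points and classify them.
f'(x) = 4*sin(x) - 1

Solve f'(x) = 0 on [0, 2π]:
  f'(x) = 0 ⇔ sin(x) = 1/4, i.e. x = arcsin(1/4) + 2nπ or x = π − arcsin(1/4) + 2nπ; keep the solutions lying in [0, 2π].
  ⇒ x = asin(1/4) ≈ 0.2527, pi - asin(1/4) ≈ 2.8889

f''(x) = 4*cos(x)
Second-derivative test at each critical point:
  f''(0.2527) = 3.8730 > 0 → local minimum
  f''(2.8889) = -3.8730 < 0 → local maximum

Critical points: x = asin(1/4) ≈ 0.2527 (local minimum); x = pi - asin(1/4) ≈ 2.8889 (local maximum)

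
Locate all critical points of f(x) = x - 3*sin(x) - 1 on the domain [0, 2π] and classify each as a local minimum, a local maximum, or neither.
f'(x) = 1 - 3*cos(x)

Solve f'(x) = 0 on [0, 2π]:
  f'(x) = 0 ⇔ cos(x) = 1/3, i.e. x = ±arccos(1/3) + 2nπ; keep the solutions lying in [0, 2π].
  ⇒ x = acos(1/3) ≈ 1.2310, -acos(1/3) + 2*pi ≈ 5.0522

f''(x) = 3*sin(x)
Second-derivative test at each critical point:
  f''(1.2310) = 2.8284 > 0 → local minimum
  f''(5.0522) = -2.8284 < 0 → local maximum

Critical points: x = acos(1/3) ≈ 1.2310 (local minimum); x = -acos(1/3) + 2*pi ≈ 5.0522 (local maximum)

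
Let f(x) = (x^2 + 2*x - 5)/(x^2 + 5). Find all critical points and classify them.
f'(x) = 2*(-x^2 + 10*x + 5)/(x^4 + 10*x^2 + 25)

Solve f'(x) = 0:
  f'(x) = -2*(x^2 - 10*x - 5)/(x^2 + 5)^2; the denominator is positive wherever f is defined, so f'(x) = 0 ⇔ -2*x^2 + 20*x + 10 = 0.
  Factor: -2*x^2 + 20*x + 10 = -2*(x^2 - 10*x - 5); x^2 - 10*x - 5 = 0 has no rational roots; quadratic formula: x = (10 ± √120)/2.
  ⇒ x = 5 - sqrt(30) ≈ -0.4772, 5 + sqrt(30) ≈ 10.4772

f''(x) = 4*(x^3 - 15*x^2 - 15*x + 25)/(x^6 + 15*x^4 + 75*x^2 + 125)
Second-derivative test at each critical point:
  f''(-0.4772) = 0.8017 > 0 → local minimum
  f''(10.4772) = -0.0017 < 0 → local maximum

Critical points: x = 5 - sqrt(30) ≈ -0.4772 (local minimum); x = 5 + sqrt(30) ≈ 10.4772 (local maximum)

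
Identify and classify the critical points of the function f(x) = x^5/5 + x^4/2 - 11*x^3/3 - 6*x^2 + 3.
f'(x) = x*(x^3 + 2*x^2 - 11*x - 12)

Solve f'(x) = 0:
  Factor: x^4 + 2*x^3 - 11*x^2 - 12*x = x*(x - 3)*(x + 1)*(x + 4) = 0.
  ⇒ x = -4, -1, 0, 3

f''(x) = 4*x^3 + 6*x^2 - 22*x - 12
Second-derivative test at each critical point:
  f''(-4) = -84 < 0 → local maximum
  f''(-1) = 12 > 0 → local minimum
  f''(0) = -12 < 0 → local maximum
  f''(3) = 84 > 0 → local minimum

Critical points: x = -4 (local maximum); x = -1 (local minimum); x = 0 (local maximum); x = 3 (local minimum)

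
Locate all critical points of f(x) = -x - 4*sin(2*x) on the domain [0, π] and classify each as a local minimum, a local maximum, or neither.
f'(x) = 16*sin(x)^2 - 9

Solve f'(x) = 0 on [0, π]:
  f'(x) = 0 ⇔ cos(2*x) = -1/8, i.e. 2*x = ±arccos(-1/8) + 2nπ; keep the solutions lying in [0, π].
  ⇒ x = acos(-1/8)/2 ≈ 0.8481, pi - acos(-1/8)/2 ≈ 2.2935

f''(x) = 16*sin(2*x)
Second-derivative test at each critical point:
  f''(0.8481) = 15.8745 > 0 → local minimum
  f''(2.2935) = -15.8745 < 0 → local maximum

Critical points: x = acos(-1/8)/2 ≈ 0.8481 (local minimum); x = pi - acos(-1/8)/2 ≈ 2.2935 (local maximum)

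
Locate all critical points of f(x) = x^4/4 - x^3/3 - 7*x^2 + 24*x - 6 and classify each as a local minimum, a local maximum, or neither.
f'(x) = x^3 - x^2 - 14*x + 24

Solve f'(x) = 0:
  Factor: x^3 - x^2 - 14*x + 24 = (x - 3)*(x - 2)*(x + 4) = 0.
  ⇒ x = -4, 2, 3

f''(x) = 3*x^2 - 2*x - 14
Second-derivative test at each critical point:
  f''(-4) = 42 > 0 → local minimum
  f''(2) = -6 < 0 → local maximum
  f''(3) = 7 > 0 → local minimum

Critical points: x = -4 (local minimum); x = 2 (local maximum); x = 3 (local minimum)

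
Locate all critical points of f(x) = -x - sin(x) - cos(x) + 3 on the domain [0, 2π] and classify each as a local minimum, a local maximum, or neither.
f'(x) = sin(x) - cos(x) - 1

Solve f'(x) = 0 on [0, 2π]:
  f'(x) = 0 ⇔ sin(x) - cos(x) = 1. Write the left side as R·cos(x + φ) with R = √((-1)² + (-1)²) = sqrt(2), cos φ = -sqrt(2)/2, sin φ = -sqrt(2)/2; then cos(x + φ) = sqrt(2)/2. Solve for x and keep the solutions lying in [0, 2π].
  ⇒ x = pi/2 ≈ 1.5708, pi ≈ 3.1416

f''(x) = sin(x) + cos(x)
Second-derivative test at each critical point:
  f''(1.5708) = 1 > 0 → local minimum
  f''(3.1416) = -1 < 0 → local maximum

Critical points: x = pi/2 ≈ 1.5708 (local minimum); x = pi ≈ 3.1416 (local maximum)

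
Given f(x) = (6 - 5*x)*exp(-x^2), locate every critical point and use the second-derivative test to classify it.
f'(x) = (2*x*(5*x - 6) - 5)*exp(-x^2)

Solve f'(x) = 0:
  f'(x) = (10*x^2 - 12*x - 5)·exp(-x^2) and exp(-x^2) > 0 for every x, so f'(x) = 0 ⇔ 10*x^2 - 12*x - 5 = 0.
  10*x^2 - 12*x - 5 = 0 has no rational roots; quadratic formula: x = (12 ± √344)/20.
  ⇒ x = 3/5 - sqrt(86)/10 ≈ -0.3274, 3/5 + sqrt(86)/10 ≈ 1.5274

f''(x) = 2*(2*x^2*(6 - 5*x) + 15*x - 6)*exp(-x^2)
Second-derivative test at each critical point:
  f''(-0.3274) = -16.6624 < 0 → local maximum
  f''(1.5274) = 1.7995 > 0 → local minimum

Critical points: x = 3/5 - sqrt(86)/10 ≈ -0.3274 (local maximum); x = 3/5 + sqrt(86)/10 ≈ 1.5274 (local minimum)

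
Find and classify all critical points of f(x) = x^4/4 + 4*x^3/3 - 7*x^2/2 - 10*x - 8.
f'(x) = x^3 + 4*x^2 - 7*x - 10

Solve f'(x) = 0:
  Factor: x^3 + 4*x^2 - 7*x - 10 = (x - 2)*(x + 1)*(x + 5) = 0.
  ⇒ x = -5, -1, 2

f''(x) = 3*x^2 + 8*x - 7
Second-derivative test at each critical point:
  f''(-5) = 28 > 0 → local minimum
  f''(-1) = -12 < 0 → local maximum
  f''(2) = 21 > 0 → local minimum

Critical points: x = -5 (local minimum); x = -1 (local maximum); x = 2 (local minimum)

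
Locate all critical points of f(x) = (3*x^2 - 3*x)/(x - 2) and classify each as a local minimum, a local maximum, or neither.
f'(x) = 3*(x^2 - 4*x + 2)/(x^2 - 4*x + 4)

Solve f'(x) = 0:
  f'(x) = 3*(x^2 - 4*x + 2)/(x - 2)^2; the denominator is positive wherever f is defined, so f'(x) = 0 ⇔ 3*x^2 - 12*x + 6 = 0.
  Factor: 3*x^2 - 12*x + 6 = 3*(x^2 - 4*x + 2); x^2 - 4*x + 2 = 0 has no rational roots; quadratic formula: x = (4 ± √8)/2.
  ⇒ x = 2 - sqrt(2) ≈ 0.5858, sqrt(2) + 2 ≈ 3.4142

f''(x) = 12/(x^3 - 6*x^2 + 12*x - 8)
Second-derivative test at each critical point:
  f''(0.5858) = -4.2426 < 0 → local maximum
  f''(3.4142) = 4.2426 > 0 → local minimum

Critical points: x = 2 - sqrt(2) ≈ 0.5858 (local maximum); x = sqrt(2) + 2 ≈ 3.4142 (local minimum)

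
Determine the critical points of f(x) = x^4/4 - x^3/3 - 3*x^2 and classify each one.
f'(x) = x*(x^2 - x - 6)

Solve f'(x) = 0:
  Factor: x^3 - x^2 - 6*x = x*(x - 3)*(x + 2) = 0.
  ⇒ x = -2, 0, 3

f''(x) = 3*x^2 - 2*x - 6
Second-derivative test at each critical point:
  f''(-2) = 10 > 0 → local minimum
  f''(0) = -6 < 0 → local maximum
  f''(3) = 15 > 0 → local minimum

Critical points: x = -2 (local minimum); x = 0 (local maximum); x = 3 (local minimum)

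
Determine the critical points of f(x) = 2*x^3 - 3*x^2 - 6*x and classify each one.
f'(x) = 6*x^2 - 6*x - 6

Solve f'(x) = 0:
  Factor: 6*x^2 - 6*x - 6 = 6*(x^2 - x - 1); x^2 - x - 1 = 0 has no rational roots; quadratic formula: x = (1 ± √5)/2.
  ⇒ x = 1/2 - sqrt(5)/2 ≈ -0.6180, 1/2 + sqrt(5)/2 ≈ 1.6180

f''(x) = 12*x - 6
Second-derivative test at each critical point:
  f''(-0.6180) = -13.4164 < 0 → local maximum
  f''(1.6180) = 13.4164 > 0 → local minimum

Critical points: x = 1/2 - sqrt(5)/2 ≈ -0.6180 (local maximum); x = 1/2 + sqrt(5)/2 ≈ 1.6180 (local minimum)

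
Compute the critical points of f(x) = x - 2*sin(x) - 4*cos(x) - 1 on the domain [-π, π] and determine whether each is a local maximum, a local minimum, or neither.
f'(x) = 4*sin(x) - 2*cos(x) + 1

Solve f'(x) = 0 on [-π, π]:
  f'(x) = 0 ⇔ 4*sin(x) - 2*cos(x) = -1. Write the left side as R·cos(x + φ) with R = √((-2)² + (-4)²) = 2*sqrt(5), cos φ = -sqrt(5)/5, sin φ = -2*sqrt(5)/5; then cos(x + φ) = -sqrt(5)/10. Solve for x and keep the solutions lying in [-π, π].
  ⇒ x = -pi + atan((-sqrt(19) - 2)/(1 - 2*sqrt(19))) ≈ -2.4524, atan((-2 + sqrt(19))/(1 + 2*sqrt(19))) ≈ 0.2381

f''(x) = 2*sin(x) + 4*cos(x)
Second-derivative test at each critical point:
  f''(-2.4524) = -4.3589 < 0 → local maximum
  f''(0.2381) = 4.3589 > 0 → local minimum

Critical points: x = -pi + atan((-sqrt(19) - 2)/(1 - 2*sqrt(19))) ≈ -2.4524 (local maximum); x = atan((-2 + sqrt(19))/(1 + 2*sqrt(19))) ≈ 0.2381 (local minimum)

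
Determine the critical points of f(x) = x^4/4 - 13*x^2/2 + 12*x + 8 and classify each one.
f'(x) = x^3 - 13*x + 12

Solve f'(x) = 0:
  Factor: x^3 - 13*x + 12 = (x - 3)*(x - 1)*(x + 4) = 0.
  ⇒ x = -4, 1, 3

f''(x) = 3*x^2 - 13
Second-derivative test at each critical point:
  f''(-4) = 35 > 0 → local minimum
  f''(1) = -10 < 0 → local maximum
  f''(3) = 14 > 0 → local minimum

Critical points: x = -4 (local minimum); x = 1 (local maximum); x = 3 (local minimum)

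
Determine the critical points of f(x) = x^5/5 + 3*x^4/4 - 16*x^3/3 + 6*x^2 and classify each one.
f'(x) = x*(x^3 + 3*x^2 - 16*x + 12)

Solve f'(x) = 0:
  Factor: x^4 + 3*x^3 - 16*x^2 + 12*x = x*(x - 2)*(x - 1)*(x + 6) = 0.
  ⇒ x = -6, 0, 1, 2

f''(x) = 4*x^3 + 9*x^2 - 32*x + 12
Second-derivative test at each critical point:
  f''(-6) = -336 < 0 → local maximum
  f''(0) = 12 > 0 → local minimum
  f''(1) = -7 < 0 → local maximum
  f''(2) = 16 > 0 → local minimum

Critical points: x = -6 (local maximum); x = 0 (local minimum); x = 1 (local maximum); x = 2 (local minimum)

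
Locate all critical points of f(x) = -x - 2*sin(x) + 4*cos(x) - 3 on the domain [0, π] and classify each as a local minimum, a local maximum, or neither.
f'(x) = -4*sin(x) - 2*cos(x) - 1

Solve f'(x) = 0 on [0, π]:
  f'(x) = 0 ⇔ -4*sin(x) - 2*cos(x) = 1. Write the left side as R·cos(x + φ) with R = √((-2)² + 4²) = 2*sqrt(5), cos φ = -sqrt(5)/5, sin φ = 2*sqrt(5)/5; then cos(x + φ) = sqrt(5)/10. Solve for x and keep the solutions lying in [0, π].
  ⇒ x = atan((-2 + sqrt(19))/(-2*sqrt(19) - 1)) + pi ≈ 2.9035

f''(x) = 2*sin(x) - 4*cos(x)
Second-derivative test at each critical point:
  f''(2.9035) = 4.3589 > 0 → local minimum

Critical points: x = atan((-2 + sqrt(19))/(-2*sqrt(19) - 1)) + pi ≈ 2.9035 (local minimum)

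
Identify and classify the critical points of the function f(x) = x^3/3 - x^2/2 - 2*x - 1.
f'(x) = x^2 - x - 2

Solve f'(x) = 0:
  Factor: x^2 - x - 2 = (x - 2)*(x + 1) = 0.
  ⇒ x = -1, 2

f''(x) = 2*x - 1
Second-derivative test at each critical point:
  f''(-1) = -3 < 0 → local maximum
  f''(2) = 3 > 0 → local minimum

Critical points: x = -1 (local maximum); x = 2 (local minimum)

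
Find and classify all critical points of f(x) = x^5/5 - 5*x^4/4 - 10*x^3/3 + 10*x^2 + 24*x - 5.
f'(x) = x^4 - 5*x^3 - 10*x^2 + 20*x + 24

Solve f'(x) = 0:
  Factor: x^4 - 5*x^3 - 10*x^2 + 20*x + 24 = (x - 6)*(x - 2)*(x + 1)*(x + 2) = 0.
  ⇒ x = -2, -1, 2, 6

f''(x) = 4*x^3 - 15*x^2 - 20*x + 20
Second-derivative test at each critical point:
  f''(-2) = -32 < 0 → local maximum
  f''(-1) = 21 > 0 → local minimum
  f''(2) = -48 < 0 → local maximum
  f''(6) = 224 > 0 → local minimum

Critical points: x = -2 (local maximum); x = -1 (local minimum); x = 2 (local maximum); x = 6 (local minimum)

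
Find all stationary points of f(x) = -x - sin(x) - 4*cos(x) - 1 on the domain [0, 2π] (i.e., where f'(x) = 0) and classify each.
f'(x) = 4*sin(x) - cos(x) - 1

Solve f'(x) = 0 on [0, 2π]:
  f'(x) = 0 ⇔ 4*sin(x) - cos(x) = 1. Write the left side as R·cos(x + φ) with R = √((-1)² + (-4)²) = sqrt(17), cos φ = -sqrt(17)/17, sin φ = -4*sqrt(17)/17; then cos(x + φ) = sqrt(17)/17. Solve for x and keep the solutions lying in [0, 2π].
  ⇒ x = atan(8/15) ≈ 0.4900, pi ≈ 3.1416

f''(x) = sin(x) + 4*cos(x)
Second-derivative test at each critical point:
  f''(0.4900) = 4 > 0 → local minimum
  f''(3.1416) = -4 < 0 → local maximum

Critical points: x = atan(8/15) ≈ 0.4900 (local minimum); x = pi ≈ 3.1416 (local maximum)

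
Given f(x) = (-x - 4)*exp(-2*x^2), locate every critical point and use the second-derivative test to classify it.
f'(x) = (4*x*(x + 4) - 1)*exp(-2*x^2)

Solve f'(x) = 0:
  f'(x) = (4*x^2 + 16*x - 1)·exp(-2*x^2) and exp(-2*x^2) > 0 for every x, so f'(x) = 0 ⇔ 4*x^2 + 16*x - 1 = 0.
  4*x^2 + 16*x - 1 = 0 has no rational roots; quadratic formula: x = (-16 ± √272)/8.
  ⇒ x = -sqrt(17)/2 - 2 ≈ -4.0616, -2 + sqrt(17)/2 ≈ 0.0616

f''(x) = 4*(-4*x^2*(x + 4) + 3*x + 4)*exp(-2*x^2)
Second-derivative test at each critical point:
  f''(-4.0616) = -7.742e-14 < 0 → local maximum
  f''(0.0616) = 16.3679 > 0 → local minimum

Critical points: x = -sqrt(17)/2 - 2 ≈ -4.0616 (local maximum); x = -2 + sqrt(17)/2 ≈ 0.0616 (local minimum)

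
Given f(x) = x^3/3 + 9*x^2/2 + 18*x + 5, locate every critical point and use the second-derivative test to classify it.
f'(x) = x^2 + 9*x + 18

Solve f'(x) = 0:
  Factor: x^2 + 9*x + 18 = (x + 3)*(x + 6) = 0.
  ⇒ x = -6, -3

f''(x) = 2*x + 9
Second-derivative test at each critical point:
  f''(-6) = -3 < 0 → local maximum
  f''(-3) = 3 > 0 → local minimum

Critical points: x = -6 (local maximum); x = -3 (local minimum)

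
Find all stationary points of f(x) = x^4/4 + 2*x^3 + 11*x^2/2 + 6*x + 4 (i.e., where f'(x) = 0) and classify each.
f'(x) = x^3 + 6*x^2 + 11*x + 6

Solve f'(x) = 0:
  Factor: x^3 + 6*x^2 + 11*x + 6 = (x + 1)*(x + 2)*(x + 3) = 0.
  ⇒ x = -3, -2, -1

f''(x) = 3*x^2 + 12*x + 11
Second-derivative test at each critical point:
  f''(-3) = 2 > 0 → local minimum
  f''(-2) = -1 < 0 → local maximum
  f''(-1) = 2 > 0 → local minimum

Critical points: x = -3 (local minimum); x = -2 (local maximum); x = -1 (local minimum)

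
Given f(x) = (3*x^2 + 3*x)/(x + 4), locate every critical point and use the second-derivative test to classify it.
f'(x) = 3*(x^2 + 8*x + 4)/(x^2 + 8*x + 16)

Solve f'(x) = 0:
  f'(x) = 3*(x^2 + 8*x + 4)/(x + 4)^2; the denominator is positive wherever f is defined, so f'(x) = 0 ⇔ 3*x^2 + 24*x + 12 = 0.
  Factor: 3*x^2 + 24*x + 12 = 3*(x^2 + 8*x + 4); x^2 + 8*x + 4 = 0 has no rational roots; quadratic formula: x = (-8 ± √48)/2.
  ⇒ x = -4 - 2*sqrt(3) ≈ -7.4641, -4 + 2*sqrt(3) ≈ -0.5359

f''(x) = 72/(x^3 + 12*x^2 + 48*x + 64)
Second-derivative test at each critical point:
  f''(-7.4641) = -1.7321 < 0 → local maximum
  f''(-0.5359) = 1.7321 > 0 → local minimum

Critical points: x = -4 - 2*sqrt(3) ≈ -7.4641 (local maximum); x = -4 + 2*sqrt(3) ≈ -0.5359 (local minimum)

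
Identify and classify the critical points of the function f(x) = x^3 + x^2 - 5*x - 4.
f'(x) = 3*x^2 + 2*x - 5

Solve f'(x) = 0:
  Factor: 3*x^2 + 2*x - 5 = (x - 1)*(3*x + 5) = 0.
  ⇒ x = -5/3, 1

f''(x) = 6*x + 2
Second-derivative test at each critical point:
  f''(-5/3) = -8 < 0 → local maximum
  f''(1) = 8 > 0 → local minimum

Critical points: x = -5/3 (local maximum); x = 1 (local minimum)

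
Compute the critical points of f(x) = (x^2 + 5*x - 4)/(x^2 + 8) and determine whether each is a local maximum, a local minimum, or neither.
f'(x) = (-5*x^2 + 24*x + 40)/(x^4 + 16*x^2 + 64)

Solve f'(x) = 0:
  f'(x) = -(5*x^2 - 24*x - 40)/(x^2 + 8)^2; the denominator is positive wherever f is defined, so f'(x) = 0 ⇔ -5*x^2 + 24*x + 40 = 0.
  5*x^2 - 24*x - 40 = 0 has no rational roots; quadratic formula: x = (24 ± √1376)/10.
  ⇒ x = 12/5 - 2*sqrt(86)/5 ≈ -1.3094, 12/5 + 2*sqrt(86)/5 ≈ 6.1094

f''(x) = 2*(5*x^3 - 36*x^2 - 120*x + 96)/(x^6 + 24*x^4 + 192*x^2 + 512)
Second-derivative test at each critical point:
  f''(-1.3094) = 0.3931 > 0 → local minimum
  f''(6.1094) = -0.0181 < 0 → local maximum

Critical points: x = 12/5 - 2*sqrt(86)/5 ≈ -1.3094 (local minimum); x = 12/5 + 2*sqrt(86)/5 ≈ 6.1094 (local maximum)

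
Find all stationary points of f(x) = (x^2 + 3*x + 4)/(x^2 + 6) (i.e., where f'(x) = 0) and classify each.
f'(x) = (-3*x^2 + 4*x + 18)/(x^4 + 12*x^2 + 36)

Solve f'(x) = 0:
  f'(x) = -(3*x^2 - 4*x - 18)/(x^2 + 6)^2; the denominator is positive wherever f is defined, so f'(x) = 0 ⇔ -3*x^2 + 4*x + 18 = 0.
  3*x^2 - 4*x - 18 = 0 has no rational roots; quadratic formula: x = (4 ± √232)/6.
  ⇒ x = 2/3 - sqrt(58)/3 ≈ -1.8719, 2/3 + sqrt(58)/3 ≈ 3.2053

f''(x) = 6*(x^3 - 2*x^2 - 18*x + 4)/(x^6 + 18*x^4 + 108*x^2 + 216)
Second-derivative test at each critical point:
  f''(-1.8719) = 0.1686 > 0 → local minimum
  f''(3.2053) = -0.0575 < 0 → local maximum

Critical points: x = 2/3 - sqrt(58)/3 ≈ -1.8719 (local minimum); x = 2/3 + sqrt(58)/3 ≈ 3.2053 (local maximum)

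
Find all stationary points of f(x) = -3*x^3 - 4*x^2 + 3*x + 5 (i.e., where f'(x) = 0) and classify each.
f'(x) = -9*x^2 - 8*x + 3

Solve f'(x) = 0:
  9*x^2 + 8*x - 3 = 0 has no rational roots; quadratic formula: x = (-8 ± √172)/18.
  ⇒ x = -sqrt(43)/9 - 4/9 ≈ -1.1730, -4/9 + sqrt(43)/9 ≈ 0.2842

f''(x) = -18*x - 8
Second-derivative test at each critical point:
  f''(-1.1730) = 13.1149 > 0 → local minimum
  f''(0.2842) = -13.1149 < 0 → local maximum

Critical points: x = -sqrt(43)/9 - 4/9 ≈ -1.1730 (local minimum); x = -4/9 + sqrt(43)/9 ≈ 0.2842 (local maximum)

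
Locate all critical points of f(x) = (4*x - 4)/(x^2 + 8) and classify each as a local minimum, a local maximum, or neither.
f'(x) = 4*(x^2 - 2*x*(x - 1) + 8)/(x^2 + 8)^2

Solve f'(x) = 0:
  f'(x) = -4*(x - 4)*(x + 2)/(x^2 + 8)^2; the denominator is positive wherever f is defined, so f'(x) = 0 ⇔ -4*x^2 + 8*x + 32 = 0.
  Factor: -4*x^2 + 8*x + 32 = -4*(x - 4)*(x + 2) = 0.
  ⇒ x = -2, 4

f''(x) = 8*(4*x^2*(x - 1) + (1 - 3*x)*(x^2 + 8))/(x^2 + 8)^3
Second-derivative test at each critical point:
  f''(-2) = 1/6 > 0 → local minimum
  f''(4) = -1/24 < 0 → local maximum

Critical points: x = -2 (local minimum); x = 4 (local maximum)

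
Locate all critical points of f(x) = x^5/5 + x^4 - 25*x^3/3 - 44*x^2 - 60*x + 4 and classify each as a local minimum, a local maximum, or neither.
f'(x) = x^4 + 4*x^3 - 25*x^2 - 88*x - 60

Solve f'(x) = 0:
  Factor: x^4 + 4*x^3 - 25*x^2 - 88*x - 60 = (x - 5)*(x + 1)*(x + 2)*(x + 6) = 0.
  ⇒ x = -6, -2, -1, 5

f''(x) = 4*x^3 + 12*x^2 - 50*x - 88
Second-derivative test at each critical point:
  f''(-6) = -220 < 0 → local maximum
  f''(-2) = 28 > 0 → local minimum
  f''(-1) = -30 < 0 → local maximum
  f''(5) = 462 > 0 → local minimum

Critical points: x = -6 (local maximum); x = -2 (local minimum); x = -1 (local maximum); x = 5 (local minimum)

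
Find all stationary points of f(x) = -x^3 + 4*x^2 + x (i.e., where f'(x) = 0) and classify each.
f'(x) = -3*x^2 + 8*x + 1

Solve f'(x) = 0:
  3*x^2 - 8*x - 1 = 0 has no rational roots; quadratic formula: x = (8 ± √76)/6.
  ⇒ x = 4/3 - sqrt(19)/3 ≈ -0.1196, 4/3 + sqrt(19)/3 ≈ 2.7863

f''(x) = 8 - 6*x
Second-derivative test at each critical point:
  f''(-0.1196) = 8.7178 > 0 → local minimum
  f''(2.7863) = -8.7178 < 0 → local maximum

Critical points: x = 4/3 - sqrt(19)/3 ≈ -0.1196 (local minimum); x = 4/3 + sqrt(19)/3 ≈ 2.7863 (local maximum)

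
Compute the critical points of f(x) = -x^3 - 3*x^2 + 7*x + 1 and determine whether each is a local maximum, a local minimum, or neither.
f'(x) = -3*x^2 - 6*x + 7

Solve f'(x) = 0:
  3*x^2 + 6*x - 7 = 0 has no rational roots; quadratic formula: x = (-6 ± √120)/6.
  ⇒ x = -sqrt(30)/3 - 1 ≈ -2.8257, -1 + sqrt(30)/3 ≈ 0.8257

f''(x) = -6*x - 6
Second-derivative test at each critical point:
  f''(-2.8257) = 10.9545 > 0 → local minimum
  f''(0.8257) = -10.9545 < 0 → local maximum

Critical points: x = -sqrt(30)/3 - 1 ≈ -2.8257 (local minimum); x = -1 + sqrt(30)/3 ≈ 0.8257 (local maximum)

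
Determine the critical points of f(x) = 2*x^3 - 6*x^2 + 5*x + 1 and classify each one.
f'(x) = 6*x^2 - 12*x + 5

Solve f'(x) = 0:
  6*x^2 - 12*x + 5 = 0 has no rational roots; quadratic formula: x = (12 ± √24)/12.
  ⇒ x = 1 - sqrt(6)/6 ≈ 0.5918, sqrt(6)/6 + 1 ≈ 1.4082

f''(x) = 12*x - 12
Second-derivative test at each critical point:
  f''(0.5918) = -4.8990 < 0 → local maximum
  f''(1.4082) = 4.8990 > 0 → local minimum

Critical points: x = 1 - sqrt(6)/6 ≈ 0.5918 (local maximum); x = sqrt(6)/6 + 1 ≈ 1.4082 (local minimum)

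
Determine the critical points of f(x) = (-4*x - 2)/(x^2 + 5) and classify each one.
f'(x) = 4*(x^2 + x - 5)/(x^4 + 10*x^2 + 25)

Solve f'(x) = 0:
  f'(x) = 4*(x^2 + x - 5)/(x^2 + 5)^2; the denominator is positive wherever f is defined, so f'(x) = 0 ⇔ 4*x^2 + 4*x - 20 = 0.
  Factor: 4*x^2 + 4*x - 20 = 4*(x^2 + x - 5); x^2 + x - 5 = 0 has no rational roots; quadratic formula: x = (-1 ± √21)/2.
  ⇒ x = -sqrt(21)/2 - 1/2 ≈ -2.7913, -1/2 + sqrt(21)/2 ≈ 1.7913

f''(x) = 4*(-4*x^2*(2*x + 1) + (6*x + 1)*(x^2 + 5))/(x^2 + 5)^3
Second-derivative test at each critical point:
  f''(-2.7913) = -0.1120 < 0 → local maximum
  f''(1.7913) = 0.2720 > 0 → local minimum

Critical points: x = -sqrt(21)/2 - 1/2 ≈ -2.7913 (local maximum); x = -1/2 + sqrt(21)/2 ≈ 1.7913 (local minimum)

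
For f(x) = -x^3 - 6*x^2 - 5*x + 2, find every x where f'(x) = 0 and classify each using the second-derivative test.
f'(x) = -3*x^2 - 12*x - 5

Solve f'(x) = 0:
  3*x^2 + 12*x + 5 = 0 has no rational roots; quadratic formula: x = (-12 ± √84)/6.
  ⇒ x = -2 - sqrt(21)/3 ≈ -3.5275, -2 + sqrt(21)/3 ≈ -0.4725

f''(x) = -6*x - 12
Second-derivative test at each critical point:
  f''(-3.5275) = 9.1652 > 0 → local minimum
  f''(-0.4725) = -9.1652 < 0 → local maximum

Critical points: x = -2 - sqrt(21)/3 ≈ -3.5275 (local minimum); x = -2 + sqrt(21)/3 ≈ -0.4725 (local maximum)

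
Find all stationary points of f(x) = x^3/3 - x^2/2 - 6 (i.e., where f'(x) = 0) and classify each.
f'(x) = x*(x - 1)

Solve f'(x) = 0:
  Factor: x^2 - x = x*(x - 1) = 0.
  ⇒ x = 0, 1

f''(x) = 2*x - 1
Second-derivative test at each critical point:
  f''(0) = -1 < 0 → local maximum
  f''(1) = 1 > 0 → local minimum

Critical points: x = 0 (local maximum); x = 1 (local minimum)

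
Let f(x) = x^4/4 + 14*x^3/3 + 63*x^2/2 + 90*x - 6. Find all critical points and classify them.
f'(x) = x^3 + 14*x^2 + 63*x + 90

Solve f'(x) = 0:
  Factor: x^3 + 14*x^2 + 63*x + 90 = (x + 3)*(x + 5)*(x + 6) = 0.
  ⇒ x = -6, -5, -3

f''(x) = 3*x^2 + 28*x + 63
Second-derivative test at each critical point:
  f''(-6) = 3 > 0 → local minimum
  f''(-5) = -2 < 0 → local maximum
  f''(-3) = 6 > 0 → local minimum

Critical points: x = -6 (local minimum); x = -5 (local maximum); x = -3 (local minimum)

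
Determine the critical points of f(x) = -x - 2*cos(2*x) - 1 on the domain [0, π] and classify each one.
f'(x) = 4*sin(2*x) - 1

Solve f'(x) = 0 on [0, π]:
  f'(x) = 0 ⇔ sin(2*x) = 1/4, i.e. 2*x = arcsin(1/4) + 2nπ or 2*x = π − arcsin(1/4) + 2nπ; keep the solutions lying in [0, π].
  ⇒ x = asin(1/4)/2 ≈ 0.1263, -asin(1/4)/2 + pi/2 ≈ 1.4445

f''(x) = 8*cos(2*x)
Second-derivative test at each critical point:
  f''(0.1263) = 7.7460 > 0 → local minimum
  f''(1.4445) = -7.7460 < 0 → local maximum

Critical points: x = asin(1/4)/2 ≈ 0.1263 (local minimum); x = -asin(1/4)/2 + pi/2 ≈ 1.4445 (local maximum)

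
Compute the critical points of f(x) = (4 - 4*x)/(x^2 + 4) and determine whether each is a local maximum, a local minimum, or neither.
f'(x) = 4*(-x^2 + 2*x*(x - 1) - 4)/(x^2 + 4)^2

Solve f'(x) = 0:
  f'(x) = 4*(x^2 - 2*x - 4)/(x^2 + 4)^2; the denominator is positive wherever f is defined, so f'(x) = 0 ⇔ 4*x^2 - 8*x - 16 = 0.
  Factor: 4*x^2 - 8*x - 16 = 4*(x^2 - 2*x - 4); x^2 - 2*x - 4 = 0 has no rational roots; quadratic formula: x = (2 ± √20)/2.
  ⇒ x = 1 - sqrt(5) ≈ -1.2361, 1 + sqrt(5) ≈ 3.2361

f''(x) = 8*(4*x^2*(1 - x) + (3*x - 1)*(x^2 + 4))/(x^2 + 4)^3
Second-derivative test at each critical point:
  f''(-1.2361) = -0.5854 < 0 → local maximum
  f''(3.2361) = 0.0854 > 0 → local minimum

Critical points: x = 1 - sqrt(5) ≈ -1.2361 (local maximum); x = 1 + sqrt(5) ≈ 3.2361 (local minimum)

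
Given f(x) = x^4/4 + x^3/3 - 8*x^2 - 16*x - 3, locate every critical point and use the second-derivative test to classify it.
f'(x) = x^3 + x^2 - 16*x - 16

Solve f'(x) = 0:
  Factor: x^3 + x^2 - 16*x - 16 = (x - 4)*(x + 1)*(x + 4) = 0.
  ⇒ x = -4, -1, 4

f''(x) = 3*x^2 + 2*x - 16
Second-derivative test at each critical point:
  f''(-4) = 24 > 0 → local minimum
  f''(-1) = -15 < 0 → local maximum
  f''(4) = 40 > 0 → local minimum

Critical points: x = -4 (local minimum); x = -1 (local maximum); x = 4 (local minimum)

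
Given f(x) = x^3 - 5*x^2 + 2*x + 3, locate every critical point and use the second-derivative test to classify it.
f'(x) = 3*x^2 - 10*x + 2

Solve f'(x) = 0:
  3*x^2 - 10*x + 2 = 0 has no rational roots; quadratic formula: x = (10 ± √76)/6.
  ⇒ x = 5/3 - sqrt(19)/3 ≈ 0.2137, sqrt(19)/3 + 5/3 ≈ 3.1196

f''(x) = 6*x - 10
Second-derivative test at each critical point:
  f''(0.2137) = -8.7178 < 0 → local maximum
  f''(3.1196) = 8.7178 > 0 → local minimum

Critical points: x = 5/3 - sqrt(19)/3 ≈ 0.2137 (local maximum); x = sqrt(19)/3 + 5/3 ≈ 3.1196 (local minimum)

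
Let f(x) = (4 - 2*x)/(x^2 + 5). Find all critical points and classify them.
f'(x) = 2*(-x^2 + 2*x*(x - 2) - 5)/(x^2 + 5)^2

Solve f'(x) = 0:
  f'(x) = 2*(x - 5)*(x + 1)/(x^2 + 5)^2; the denominator is positive wherever f is defined, so f'(x) = 0 ⇔ 2*x^2 - 8*x - 10 = 0.
  Factor: 2*x^2 - 8*x - 10 = 2*(x - 5)*(x + 1) = 0.
  ⇒ x = -1, 5

f''(x) = 4*(4*x^2*(2 - x) + (3*x - 2)*(x^2 + 5))/(x^2 + 5)^3
Second-derivative test at each critical point:
  f''(-1) = -1/3 < 0 → local maximum
  f''(5) = 1/75 > 0 → local minimum

Critical points: x = -1 (local maximum); x = 5 (local minimum)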